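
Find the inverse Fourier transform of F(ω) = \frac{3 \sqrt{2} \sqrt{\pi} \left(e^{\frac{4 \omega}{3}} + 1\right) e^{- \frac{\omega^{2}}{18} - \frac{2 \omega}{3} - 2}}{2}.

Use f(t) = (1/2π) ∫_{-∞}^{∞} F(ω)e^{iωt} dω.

f(t) = 9 e^{- \frac{9 t^{2}}{2}} \cos{\left(6 t \right)}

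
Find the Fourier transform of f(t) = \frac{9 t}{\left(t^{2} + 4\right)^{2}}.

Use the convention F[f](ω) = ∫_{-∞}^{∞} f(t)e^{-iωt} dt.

F(ω) = - \frac{9 i \pi \omega e^{- 2 \left|{\omega}\right|}}{4}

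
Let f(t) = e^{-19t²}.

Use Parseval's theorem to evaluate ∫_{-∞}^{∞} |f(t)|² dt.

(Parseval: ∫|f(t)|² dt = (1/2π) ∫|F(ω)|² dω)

∫|f(t)|² dt = \frac{\sqrt{38} \sqrt{\pi}}{38}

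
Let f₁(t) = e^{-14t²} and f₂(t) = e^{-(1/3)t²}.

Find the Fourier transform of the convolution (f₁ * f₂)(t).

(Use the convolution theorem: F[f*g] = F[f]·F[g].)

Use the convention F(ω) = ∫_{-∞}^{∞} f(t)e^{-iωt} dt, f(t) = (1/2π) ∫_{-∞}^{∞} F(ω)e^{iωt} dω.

F[f₁*f₂](ω) = \frac{\sqrt{42} \pi e^{- \frac{43 \omega^{2}}{56}}}{14}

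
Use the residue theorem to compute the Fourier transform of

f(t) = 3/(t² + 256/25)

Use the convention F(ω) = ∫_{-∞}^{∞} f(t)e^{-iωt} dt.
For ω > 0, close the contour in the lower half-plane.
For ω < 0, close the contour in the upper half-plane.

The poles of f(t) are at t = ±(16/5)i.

Let g(z) = f(z)e^{-iωz}; for large |z| the factor e^{-iωz} decays in the lower half-plane when ω > 0 and in the upper half-plane when ω < 0.

Case ω > 0 (lower half-plane, clockwise contour ⇒ F(ω) = -2πi·ΣRes):
  Res_{z = - \frac{16 i}{5}} g(z) = \frac{15 i e^{- \frac{16 \omega}{5}}}{32}
  F(ω) = -2πi·ΣRes = \frac{15 \pi e^{- \frac{16 \omega}{5}}}{16}

Case ω < 0 (upper half-plane, counterclockwise contour ⇒ F(ω) = +2πi·ΣRes):
  Res_{z = \frac{16 i}{5}} g(z) = - \frac{15 i e^{\frac{16 \omega}{5}}}{32}
  F(ω) = 2πi·ΣRes = \frac{15 \pi e^{\frac{16 \omega}{5}}}{16}

Both cases combine into a single formula in |ω|:

F(ω) = \frac{15 \pi e^{- \frac{16 \left|{\omega}\right|}{5}}}{16}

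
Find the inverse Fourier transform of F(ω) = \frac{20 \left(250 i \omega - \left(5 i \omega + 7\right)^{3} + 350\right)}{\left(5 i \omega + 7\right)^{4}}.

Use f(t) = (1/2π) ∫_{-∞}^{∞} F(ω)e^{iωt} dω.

f(t) = 4 \left(t^{2} - 1\right) e^{- \frac{7 t}{5}} u\left(t\right)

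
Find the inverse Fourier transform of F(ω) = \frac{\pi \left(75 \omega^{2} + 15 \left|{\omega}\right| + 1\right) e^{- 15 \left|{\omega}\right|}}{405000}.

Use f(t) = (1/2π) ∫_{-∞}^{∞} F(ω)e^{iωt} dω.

f(t) = \frac{5}{\left(t^{2} + 225\right)^{3}}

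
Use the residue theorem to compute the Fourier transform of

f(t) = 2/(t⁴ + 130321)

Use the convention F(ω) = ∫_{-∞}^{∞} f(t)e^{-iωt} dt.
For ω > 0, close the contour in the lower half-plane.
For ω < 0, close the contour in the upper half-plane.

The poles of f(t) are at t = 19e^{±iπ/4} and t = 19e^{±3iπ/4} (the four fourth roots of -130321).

Let g(z) = f(z)e^{-iωz}; for large |z| the factor e^{-iωz} decays in the lower half-plane when ω > 0 and in the upper half-plane when ω < 0.

Case ω > 0 (lower half-plane, clockwise contour ⇒ F(ω) = -2πi·ΣRes):
  Res_{z = - \frac{19 \sqrt{2}}{2} - \frac{19 \sqrt{2} i}{2}} g(z) = \frac{\sqrt{2} i \left(1 - i\right) e^{\frac{19 \sqrt{2} \omega \left(-1 + i\right)}{2}}}{27436}
  Res_{z = \frac{19 \sqrt{2}}{2} - \frac{19 \sqrt{2} i}{2}} g(z) = \frac{\sqrt{2} i \left(1 + i\right) e^{- \frac{19 \sqrt{2} \omega \left(1 + i\right)}{2}}}{27436}
  F(ω) = -2πi·ΣRes = \frac{\sqrt{2} \pi \left(1 - i\right) \left(e^{19 \sqrt{2} i \omega} + i\right) e^{- \frac{19 \sqrt{2} \omega \left(1 + i\right)}{2}}}{13718} = \frac{2 \pi e^{- \frac{19 \sqrt{2} \omega}{2}} \sin{\left(\frac{19 \sqrt{2} \omega}{2} + \frac{\pi}{4} \right)}}{6859}

Case ω < 0 (upper half-plane, counterclockwise contour ⇒ F(ω) = +2πi·ΣRes):
  Res_{z = \frac{19 \sqrt{2}}{2} + \frac{19 \sqrt{2} i}{2}} g(z) = \frac{\sqrt{2} i \left(-1 + i\right) e^{\frac{19 \sqrt{2} \omega \left(1 - i\right)}{2}}}{27436}
  Res_{z = - \frac{19 \sqrt{2}}{2} + \frac{19 \sqrt{2} i}{2}} g(z) = \frac{\sqrt{2} \left(1 - i\right) e^{\frac{19 \sqrt{2} \omega \left(1 + i\right)}{2}}}{27436}
  F(ω) = 2πi·ΣRes = - \frac{\sqrt{2} i \pi \left(i \left(1 - i\right) e^{\frac{19 \sqrt{2} \omega \left(1 - i\right)}{2}} - \left(1 - i\right) e^{\frac{19 \sqrt{2} \omega \left(1 + i\right)}{2}}\right)}{13718} = \frac{2 \pi e^{\frac{19 \sqrt{2} \omega}{2}} \cos{\left(\frac{19 \sqrt{2} \omega}{2} + \frac{\pi}{4} \right)}}{6859}

Both cases combine into a single formula in |ω|:

F(ω) = \frac{2 \pi e^{- \frac{19 \sqrt{2} \left|{\omega}\right|}{2}} \sin{\left(\frac{19 \sqrt{2} \left|{\omega}\right|}{2} + \frac{\pi}{4} \right)}}{6859}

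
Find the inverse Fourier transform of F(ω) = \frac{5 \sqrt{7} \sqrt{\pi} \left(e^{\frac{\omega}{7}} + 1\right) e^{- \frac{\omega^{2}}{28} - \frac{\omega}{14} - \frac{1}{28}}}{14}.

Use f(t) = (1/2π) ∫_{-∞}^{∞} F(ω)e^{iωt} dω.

f(t) = 5 e^{- 7 t^{2}} \cos{\left(t \right)}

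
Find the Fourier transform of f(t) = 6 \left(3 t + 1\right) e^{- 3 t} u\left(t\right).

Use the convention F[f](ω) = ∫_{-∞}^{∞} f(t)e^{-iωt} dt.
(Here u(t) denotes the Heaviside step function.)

F(ω) = \frac{6 \left(- i \omega - 6\right)}{\omega^{2} - 6 i \omega - 9}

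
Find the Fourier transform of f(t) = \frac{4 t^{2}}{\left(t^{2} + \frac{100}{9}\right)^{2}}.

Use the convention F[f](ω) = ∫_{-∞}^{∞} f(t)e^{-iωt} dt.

F(ω) = \frac{\pi \left(3 - 10 \left|{\omega}\right|\right) e^{- \frac{10 \left|{\omega}\right|}{3}}}{5}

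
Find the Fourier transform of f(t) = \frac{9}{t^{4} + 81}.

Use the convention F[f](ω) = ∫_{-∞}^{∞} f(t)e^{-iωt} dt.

F(ω) = \frac{\pi e^{- \frac{3 \sqrt{2} \left|{\omega}\right|}{2}} \sin{\left(\frac{3 \sqrt{2} \left|{\omega}\right|}{2} + \frac{\pi}{4} \right)}}{3}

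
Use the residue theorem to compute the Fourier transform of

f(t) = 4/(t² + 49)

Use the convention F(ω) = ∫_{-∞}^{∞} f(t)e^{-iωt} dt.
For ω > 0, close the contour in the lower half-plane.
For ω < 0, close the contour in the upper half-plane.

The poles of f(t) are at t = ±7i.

Let g(z) = f(z)e^{-iωz}; for large |z| the factor e^{-iωz} decays in the lower half-plane when ω > 0 and in the upper half-plane when ω < 0.

Case ω > 0 (lower half-plane, clockwise contour ⇒ F(ω) = -2πi·ΣRes):
  Res_{z = - 7 i} g(z) = \frac{2 i e^{- 7 \omega}}{7}
  F(ω) = -2πi·ΣRes = \frac{4 \pi e^{- 7 \omega}}{7}

Case ω < 0 (upper half-plane, counterclockwise contour ⇒ F(ω) = +2πi·ΣRes):
  Res_{z = 7 i} g(z) = - \frac{2 i e^{7 \omega}}{7}
  F(ω) = 2πi·ΣRes = \frac{4 \pi e^{7 \omega}}{7}

Both cases combine into a single formula in |ω|:

F(ω) = \frac{4 \pi e^{- 7 \left|{\omega}\right|}}{7}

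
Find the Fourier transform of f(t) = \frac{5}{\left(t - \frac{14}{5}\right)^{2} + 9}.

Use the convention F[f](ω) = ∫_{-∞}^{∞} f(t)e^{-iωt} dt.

F(ω) = \frac{5 \pi e^{- \frac{14 i \omega}{5} - 3 \left|{\omega}\right|}}{3}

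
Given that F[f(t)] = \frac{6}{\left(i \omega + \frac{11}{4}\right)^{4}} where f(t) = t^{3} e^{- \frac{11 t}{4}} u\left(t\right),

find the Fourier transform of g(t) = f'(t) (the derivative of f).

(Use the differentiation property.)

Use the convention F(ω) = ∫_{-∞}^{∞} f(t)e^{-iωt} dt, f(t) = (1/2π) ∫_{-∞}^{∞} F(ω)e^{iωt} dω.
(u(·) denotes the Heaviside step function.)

F[g](ω) = \frac{1536 i \omega}{\left(4 i \omega + 11\right)^{4}}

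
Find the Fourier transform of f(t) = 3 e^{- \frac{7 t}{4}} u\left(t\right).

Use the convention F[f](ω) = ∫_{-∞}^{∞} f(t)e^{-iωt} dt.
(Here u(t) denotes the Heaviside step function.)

F(ω) = \frac{12}{4 i \omega + 7}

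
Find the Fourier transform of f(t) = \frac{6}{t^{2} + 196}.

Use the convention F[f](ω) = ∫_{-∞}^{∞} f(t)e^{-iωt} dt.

F(ω) = \frac{3 \pi e^{- 14 \left|{\omega}\right|}}{7}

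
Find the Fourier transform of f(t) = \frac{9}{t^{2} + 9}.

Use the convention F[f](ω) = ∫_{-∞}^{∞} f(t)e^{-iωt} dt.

F(ω) = 3 \pi e^{- 3 \left|{\omega}\right|}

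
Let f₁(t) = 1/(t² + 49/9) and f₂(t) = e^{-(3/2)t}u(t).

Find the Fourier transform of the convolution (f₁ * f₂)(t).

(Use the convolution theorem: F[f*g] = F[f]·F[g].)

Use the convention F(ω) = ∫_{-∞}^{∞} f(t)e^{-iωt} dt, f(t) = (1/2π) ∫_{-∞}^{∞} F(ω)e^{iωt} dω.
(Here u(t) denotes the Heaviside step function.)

F[f₁*f₂](ω) = \frac{6 \pi e^{- \frac{7 \left|{\omega}\right|}{3}}}{7 \left(2 i \omega + 3\right)}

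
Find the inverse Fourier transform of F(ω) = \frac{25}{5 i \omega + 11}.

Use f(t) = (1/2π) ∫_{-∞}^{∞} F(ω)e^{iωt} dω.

f(t) = 5 e^{- \frac{11 t}{5}} u\left(t\right)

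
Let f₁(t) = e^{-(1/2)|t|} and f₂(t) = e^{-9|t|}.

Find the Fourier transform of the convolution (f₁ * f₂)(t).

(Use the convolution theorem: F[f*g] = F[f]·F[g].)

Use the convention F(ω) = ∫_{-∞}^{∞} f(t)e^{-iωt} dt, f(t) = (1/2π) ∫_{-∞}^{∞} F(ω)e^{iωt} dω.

F[f₁*f₂](ω) = \frac{72}{\left(\omega^{2} + 81\right) \left(4 \omega^{2} + 1\right)}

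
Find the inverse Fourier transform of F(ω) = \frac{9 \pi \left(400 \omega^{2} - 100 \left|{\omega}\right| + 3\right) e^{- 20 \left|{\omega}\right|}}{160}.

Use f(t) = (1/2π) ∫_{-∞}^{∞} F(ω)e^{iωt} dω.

f(t) = \frac{9 t^{4}}{\left(t^{2} + 400\right)^{3}}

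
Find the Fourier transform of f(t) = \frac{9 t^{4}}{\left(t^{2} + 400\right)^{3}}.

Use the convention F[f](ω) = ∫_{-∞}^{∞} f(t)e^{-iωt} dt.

F(ω) = \frac{9 \pi \left(400 \omega^{2} - 100 \left|{\omega}\right| + 3\right) e^{- 20 \left|{\omega}\right|}}{160}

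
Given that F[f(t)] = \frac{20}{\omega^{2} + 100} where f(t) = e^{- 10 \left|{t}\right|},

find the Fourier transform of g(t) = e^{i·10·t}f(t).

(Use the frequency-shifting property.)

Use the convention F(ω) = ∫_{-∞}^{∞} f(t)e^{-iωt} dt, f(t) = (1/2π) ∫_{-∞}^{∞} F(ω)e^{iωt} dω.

F[g](ω) = \frac{20}{\left(\omega - 10\right)^{2} + 100}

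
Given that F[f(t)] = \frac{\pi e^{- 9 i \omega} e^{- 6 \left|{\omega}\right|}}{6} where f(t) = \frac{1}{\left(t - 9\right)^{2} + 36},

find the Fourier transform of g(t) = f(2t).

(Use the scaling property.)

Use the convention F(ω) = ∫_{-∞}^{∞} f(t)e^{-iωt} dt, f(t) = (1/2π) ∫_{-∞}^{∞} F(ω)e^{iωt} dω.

F[g](ω) = \frac{\pi e^{- \frac{9 i \omega}{2} - 3 \left|{\omega}\right|}}{12}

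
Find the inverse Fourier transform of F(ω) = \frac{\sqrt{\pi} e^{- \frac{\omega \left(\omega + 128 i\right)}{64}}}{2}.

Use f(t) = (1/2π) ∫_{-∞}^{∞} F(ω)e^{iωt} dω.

f(t) = 2 e^{- 16 \left(t - 2\right)^{2}}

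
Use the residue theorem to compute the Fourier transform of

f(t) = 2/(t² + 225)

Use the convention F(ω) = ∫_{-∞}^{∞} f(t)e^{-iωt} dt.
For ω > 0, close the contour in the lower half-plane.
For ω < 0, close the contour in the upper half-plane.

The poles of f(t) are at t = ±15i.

Let g(z) = f(z)e^{-iωz}; for large |z| the factor e^{-iωz} decays in the lower half-plane when ω > 0 and in the upper half-plane when ω < 0.

Case ω > 0 (lower half-plane, clockwise contour ⇒ F(ω) = -2πi·ΣRes):
  Res_{z = - 15 i} g(z) = \frac{i e^{- 15 \omega}}{15}
  F(ω) = -2πi·ΣRes = \frac{2 \pi e^{- 15 \omega}}{15}

Case ω < 0 (upper half-plane, counterclockwise contour ⇒ F(ω) = +2πi·ΣRes):
  Res_{z = 15 i} g(z) = - \frac{i e^{15 \omega}}{15}
  F(ω) = 2πi·ΣRes = \frac{2 \pi e^{15 \omega}}{15}

Both cases combine into a single formula in |ω|:

F(ω) = \frac{2 \pi e^{- 15 \left|{\omega}\right|}}{15}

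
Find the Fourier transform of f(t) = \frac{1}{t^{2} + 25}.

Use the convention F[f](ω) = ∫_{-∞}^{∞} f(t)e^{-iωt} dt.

F(ω) = \frac{\pi e^{- 5 \left|{\omega}\right|}}{5}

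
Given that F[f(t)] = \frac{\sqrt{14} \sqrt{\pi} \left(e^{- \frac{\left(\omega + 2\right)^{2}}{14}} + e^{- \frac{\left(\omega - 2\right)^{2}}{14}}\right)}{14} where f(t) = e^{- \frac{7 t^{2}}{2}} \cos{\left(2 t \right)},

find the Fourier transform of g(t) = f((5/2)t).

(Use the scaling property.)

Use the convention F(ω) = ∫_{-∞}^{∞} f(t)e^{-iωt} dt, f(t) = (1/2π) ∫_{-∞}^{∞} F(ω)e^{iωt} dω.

F[g](ω) = \frac{\sqrt{14} \sqrt{\pi} \left(e^{\frac{8 \omega}{35}} + 1\right) e^{- \frac{2 \omega^{2}}{175} - \frac{4 \omega}{35} - \frac{2}{7}}}{35}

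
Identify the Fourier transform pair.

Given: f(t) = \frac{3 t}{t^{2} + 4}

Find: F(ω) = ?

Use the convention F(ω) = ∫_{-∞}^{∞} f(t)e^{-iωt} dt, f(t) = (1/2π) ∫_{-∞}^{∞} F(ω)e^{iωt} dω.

F(ω) = - 3 i \pi e^{- 2 \left|{\omega}\right|} \operatorname{sign}{\left(\omega \right)}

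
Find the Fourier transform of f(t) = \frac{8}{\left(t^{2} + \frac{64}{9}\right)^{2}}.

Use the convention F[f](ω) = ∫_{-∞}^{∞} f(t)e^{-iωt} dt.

F(ω) = \frac{9 \pi \left(8 \left|{\omega}\right| + 3\right) e^{- \frac{8 \left|{\omega}\right|}{3}}}{128}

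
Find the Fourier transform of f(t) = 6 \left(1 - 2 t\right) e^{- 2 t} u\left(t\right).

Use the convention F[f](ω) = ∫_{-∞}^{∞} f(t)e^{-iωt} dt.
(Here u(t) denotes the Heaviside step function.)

F(ω) = \frac{6 i \omega}{- \omega^{2} + 4 i \omega + 4}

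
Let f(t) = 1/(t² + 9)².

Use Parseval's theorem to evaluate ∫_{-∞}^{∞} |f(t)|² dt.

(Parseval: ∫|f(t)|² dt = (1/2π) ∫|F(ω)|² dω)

∫|f(t)|² dt = \frac{5 \pi}{34992}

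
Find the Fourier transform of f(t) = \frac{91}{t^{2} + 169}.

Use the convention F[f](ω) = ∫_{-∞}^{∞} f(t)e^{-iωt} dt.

F(ω) = 7 \pi e^{- 13 \left|{\omega}\right|}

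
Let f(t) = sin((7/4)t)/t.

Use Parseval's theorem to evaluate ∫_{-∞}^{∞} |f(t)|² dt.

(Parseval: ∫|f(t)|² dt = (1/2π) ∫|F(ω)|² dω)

∫|f(t)|² dt = \frac{7 \pi}{4}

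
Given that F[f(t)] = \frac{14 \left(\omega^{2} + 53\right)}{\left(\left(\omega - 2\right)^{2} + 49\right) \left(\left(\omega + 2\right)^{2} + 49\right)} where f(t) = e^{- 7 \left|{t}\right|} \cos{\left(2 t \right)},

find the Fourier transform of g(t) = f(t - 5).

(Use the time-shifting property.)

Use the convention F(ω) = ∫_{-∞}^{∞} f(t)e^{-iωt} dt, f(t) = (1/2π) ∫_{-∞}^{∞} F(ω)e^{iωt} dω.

F[g](ω) = \frac{14 \left(\omega^{2} + 53\right) e^{- 5 i \omega}}{\omega^{4} + 90 \omega^{2} + 2809}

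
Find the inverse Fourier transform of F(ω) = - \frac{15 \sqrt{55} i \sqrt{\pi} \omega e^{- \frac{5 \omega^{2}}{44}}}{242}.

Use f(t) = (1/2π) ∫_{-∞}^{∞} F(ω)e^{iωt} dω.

f(t) = 3 t e^{- \frac{11 t^{2}}{5}}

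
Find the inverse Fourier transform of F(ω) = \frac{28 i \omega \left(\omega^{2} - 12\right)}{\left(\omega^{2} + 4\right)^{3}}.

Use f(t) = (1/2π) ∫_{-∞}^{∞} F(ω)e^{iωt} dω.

f(t) = 7 t e^{- 2 \left|{t}\right|} \left|{t}\right|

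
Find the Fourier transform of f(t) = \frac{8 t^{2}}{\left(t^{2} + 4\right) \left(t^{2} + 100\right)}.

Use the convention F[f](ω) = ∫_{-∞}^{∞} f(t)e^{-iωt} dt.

F(ω) = \frac{\pi \left(5 - e^{8 \left|{\omega}\right|}\right) e^{- 10 \left|{\omega}\right|}}{6}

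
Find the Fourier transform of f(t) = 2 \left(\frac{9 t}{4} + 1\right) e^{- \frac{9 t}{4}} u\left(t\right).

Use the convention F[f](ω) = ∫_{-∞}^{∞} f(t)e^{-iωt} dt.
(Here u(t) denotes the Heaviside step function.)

F(ω) = \frac{16 \left(- 2 i \omega - 9\right)}{16 \omega^{2} - 72 i \omega - 81}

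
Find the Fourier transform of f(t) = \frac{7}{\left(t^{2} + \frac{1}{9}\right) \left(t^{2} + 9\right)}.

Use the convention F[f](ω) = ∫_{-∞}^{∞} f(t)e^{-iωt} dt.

F(ω) = - \frac{21 \pi e^{- 3 \left|{\omega}\right|}}{80} + \frac{189 \pi e^{- \frac{\left|{\omega}\right|}{3}}}{80}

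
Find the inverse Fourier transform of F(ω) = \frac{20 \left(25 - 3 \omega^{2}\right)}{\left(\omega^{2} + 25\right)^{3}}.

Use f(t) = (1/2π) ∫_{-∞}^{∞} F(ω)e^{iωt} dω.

f(t) = t^{2} e^{- 5 \left|{t}\right|}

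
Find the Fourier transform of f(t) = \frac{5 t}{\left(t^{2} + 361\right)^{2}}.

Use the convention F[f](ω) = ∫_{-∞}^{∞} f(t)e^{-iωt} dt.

F(ω) = - \frac{5 i \pi \omega e^{- 19 \left|{\omega}\right|}}{38}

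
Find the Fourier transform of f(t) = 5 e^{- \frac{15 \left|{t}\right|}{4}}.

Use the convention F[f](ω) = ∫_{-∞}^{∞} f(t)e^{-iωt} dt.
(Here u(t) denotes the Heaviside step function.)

F(ω) = \frac{600}{16 \omega^{2} + 225}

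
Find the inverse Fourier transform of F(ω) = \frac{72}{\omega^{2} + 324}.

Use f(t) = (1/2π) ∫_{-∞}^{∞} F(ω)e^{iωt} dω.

f(t) = 2 e^{- 18 \left|{t}\right|}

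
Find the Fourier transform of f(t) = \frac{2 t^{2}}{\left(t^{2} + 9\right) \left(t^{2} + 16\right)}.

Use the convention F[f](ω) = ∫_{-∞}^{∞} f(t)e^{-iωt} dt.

F(ω) = \frac{2 \pi \left(4 - 3 e^{\left|{\omega}\right|}\right) e^{- 4 \left|{\omega}\right|}}{7}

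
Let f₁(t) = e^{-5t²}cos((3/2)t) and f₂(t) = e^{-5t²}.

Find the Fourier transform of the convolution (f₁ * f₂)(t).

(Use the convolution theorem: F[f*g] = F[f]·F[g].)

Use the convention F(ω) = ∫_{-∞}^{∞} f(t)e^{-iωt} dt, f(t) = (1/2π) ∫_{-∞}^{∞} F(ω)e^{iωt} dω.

F[f₁*f₂](ω) = \frac{\pi \left(e^{\frac{3 \omega}{10}} + 1\right) e^{- \frac{\omega^{2}}{10} - \frac{3 \omega}{20} - \frac{9}{80}}}{10}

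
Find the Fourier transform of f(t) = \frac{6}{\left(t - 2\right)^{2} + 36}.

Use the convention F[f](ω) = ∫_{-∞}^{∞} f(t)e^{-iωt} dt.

F(ω) = \pi e^{- 2 i \omega - 6 \left|{\omega}\right|}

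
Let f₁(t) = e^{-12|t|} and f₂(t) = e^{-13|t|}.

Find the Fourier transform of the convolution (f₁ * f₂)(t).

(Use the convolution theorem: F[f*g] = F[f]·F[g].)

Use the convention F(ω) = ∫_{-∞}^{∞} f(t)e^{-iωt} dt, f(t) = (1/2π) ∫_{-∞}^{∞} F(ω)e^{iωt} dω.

F[f₁*f₂](ω) = \frac{624}{\left(\omega^{2} + 144\right) \left(\omega^{2} + 169\right)}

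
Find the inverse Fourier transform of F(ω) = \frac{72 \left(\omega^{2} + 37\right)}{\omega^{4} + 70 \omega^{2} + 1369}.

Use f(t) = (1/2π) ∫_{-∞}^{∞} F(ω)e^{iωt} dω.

f(t) = 6 e^{- 6 \left|{t}\right|} \cos{\left(\left|{t}\right| \right)}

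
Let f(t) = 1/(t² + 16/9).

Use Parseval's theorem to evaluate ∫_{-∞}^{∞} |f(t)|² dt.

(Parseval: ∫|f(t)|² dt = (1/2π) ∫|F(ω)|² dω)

∫|f(t)|² dt = \frac{27 \pi}{128}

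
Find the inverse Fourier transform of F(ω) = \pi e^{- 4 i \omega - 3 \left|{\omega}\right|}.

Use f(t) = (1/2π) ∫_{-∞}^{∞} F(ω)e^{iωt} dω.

f(t) = \frac{3}{\left(t - 4\right)^{2} + 9}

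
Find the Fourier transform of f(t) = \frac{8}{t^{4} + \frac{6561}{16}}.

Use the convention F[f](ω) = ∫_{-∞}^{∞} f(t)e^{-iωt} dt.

F(ω) = \frac{64 \pi e^{- \frac{9 \sqrt{2} \left|{\omega}\right|}{4}} \sin{\left(\frac{9 \sqrt{2} \left|{\omega}\right|}{4} + \frac{\pi}{4} \right)}}{729}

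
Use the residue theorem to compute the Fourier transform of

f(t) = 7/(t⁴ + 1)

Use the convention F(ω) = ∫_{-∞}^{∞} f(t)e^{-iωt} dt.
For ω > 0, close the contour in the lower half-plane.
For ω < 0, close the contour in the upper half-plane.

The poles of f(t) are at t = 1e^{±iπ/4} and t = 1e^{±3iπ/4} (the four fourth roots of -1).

Let g(z) = f(z)e^{-iωz}; for large |z| the factor e^{-iωz} decays in the lower half-plane when ω > 0 and in the upper half-plane when ω < 0.

Case ω > 0 (lower half-plane, clockwise contour ⇒ F(ω) = -2πi·ΣRes):
  Res_{z = - \frac{\sqrt{2}}{2} - \frac{\sqrt{2} i}{2}} g(z) = \frac{7 \sqrt{2} i \left(1 - i\right) e^{\frac{\sqrt{2} \omega \left(-1 + i\right)}{2}}}{8}
  Res_{z = \frac{\sqrt{2}}{2} - \frac{\sqrt{2} i}{2}} g(z) = \frac{7 \sqrt{2} i \left(1 + i\right) e^{- \frac{\sqrt{2} \omega \left(1 + i\right)}{2}}}{8}
  F(ω) = -2πi·ΣRes = \frac{7 \sqrt{2} \pi \left(1 - i\right) \left(e^{\sqrt{2} i \omega} + i\right) e^{- \frac{\sqrt{2} \omega \left(1 + i\right)}{2}}}{4} = 7 \pi e^{- \frac{\sqrt{2} \omega}{2}} \sin{\left(\frac{\sqrt{2} \omega}{2} + \frac{\pi}{4} \right)}

Case ω < 0 (upper half-plane, counterclockwise contour ⇒ F(ω) = +2πi·ΣRes):
  Res_{z = \frac{\sqrt{2}}{2} + \frac{\sqrt{2} i}{2}} g(z) = \frac{7 \sqrt{2} i \left(-1 + i\right) e^{\frac{\sqrt{2} \omega \left(1 - i\right)}{2}}}{8}
  Res_{z = - \frac{\sqrt{2}}{2} + \frac{\sqrt{2} i}{2}} g(z) = \frac{7 \sqrt{2} \left(1 - i\right) e^{\frac{\sqrt{2} \omega \left(1 + i\right)}{2}}}{8}
  F(ω) = 2πi·ΣRes = - \frac{7 \sqrt{2} i \pi \left(i \left(1 - i\right) e^{\frac{\sqrt{2} \omega \left(1 - i\right)}{2}} - \left(1 - i\right) e^{\frac{\sqrt{2} \omega \left(1 + i\right)}{2}}\right)}{4} = 7 \pi e^{\frac{\sqrt{2} \omega}{2}} \cos{\left(\frac{\sqrt{2} \omega}{2} + \frac{\pi}{4} \right)}

Both cases combine into a single formula in |ω|:

F(ω) = 7 \pi e^{- \frac{\sqrt{2} \left|{\omega}\right|}{2}} \sin{\left(\frac{\sqrt{2} \left|{\omega}\right|}{2} + \frac{\pi}{4} \right)}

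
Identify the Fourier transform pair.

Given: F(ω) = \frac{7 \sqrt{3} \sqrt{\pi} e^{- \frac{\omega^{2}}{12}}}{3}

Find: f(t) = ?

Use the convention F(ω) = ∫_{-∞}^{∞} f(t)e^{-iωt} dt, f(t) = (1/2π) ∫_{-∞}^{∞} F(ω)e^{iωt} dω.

f(t) = 7 e^{- 3 t^{2}}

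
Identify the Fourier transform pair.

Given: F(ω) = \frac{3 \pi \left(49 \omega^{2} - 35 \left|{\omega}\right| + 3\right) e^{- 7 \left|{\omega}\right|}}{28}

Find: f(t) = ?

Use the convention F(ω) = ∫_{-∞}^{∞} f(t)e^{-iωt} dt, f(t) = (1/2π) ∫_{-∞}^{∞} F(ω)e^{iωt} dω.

f(t) = \frac{6 t^{4}}{\left(t^{2} + 49\right)^{3}}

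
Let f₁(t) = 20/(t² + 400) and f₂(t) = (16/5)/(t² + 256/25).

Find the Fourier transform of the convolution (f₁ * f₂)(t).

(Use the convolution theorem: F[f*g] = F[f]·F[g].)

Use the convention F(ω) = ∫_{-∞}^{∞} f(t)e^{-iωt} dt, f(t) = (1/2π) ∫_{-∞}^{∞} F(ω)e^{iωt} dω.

F[f₁*f₂](ω) = \pi^{2} e^{- \frac{116 \left|{\omega}\right|}{5}}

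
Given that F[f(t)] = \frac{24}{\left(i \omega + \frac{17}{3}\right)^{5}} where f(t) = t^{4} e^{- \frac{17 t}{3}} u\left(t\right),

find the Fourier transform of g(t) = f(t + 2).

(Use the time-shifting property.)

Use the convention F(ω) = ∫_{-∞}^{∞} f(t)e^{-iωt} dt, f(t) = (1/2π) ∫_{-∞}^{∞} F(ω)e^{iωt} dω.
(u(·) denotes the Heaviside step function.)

F[g](ω) = \frac{5832 e^{2 i \omega}}{\left(3 i \omega + 17\right)^{5}}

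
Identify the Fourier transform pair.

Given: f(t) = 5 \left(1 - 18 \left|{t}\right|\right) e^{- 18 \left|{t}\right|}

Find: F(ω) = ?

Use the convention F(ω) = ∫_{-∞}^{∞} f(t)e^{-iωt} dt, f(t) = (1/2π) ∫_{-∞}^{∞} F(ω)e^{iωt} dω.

F(ω) = \frac{360 \omega^{2}}{\left(\omega^{2} + 324\right)^{2}}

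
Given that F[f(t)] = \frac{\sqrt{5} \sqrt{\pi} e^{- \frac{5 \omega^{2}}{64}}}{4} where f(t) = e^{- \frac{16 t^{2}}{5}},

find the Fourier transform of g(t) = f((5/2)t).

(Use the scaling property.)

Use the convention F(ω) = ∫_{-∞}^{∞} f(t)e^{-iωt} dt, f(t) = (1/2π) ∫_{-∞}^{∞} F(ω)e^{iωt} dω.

F[g](ω) = \frac{\sqrt{5} \sqrt{\pi} e^{- \frac{\omega^{2}}{80}}}{10}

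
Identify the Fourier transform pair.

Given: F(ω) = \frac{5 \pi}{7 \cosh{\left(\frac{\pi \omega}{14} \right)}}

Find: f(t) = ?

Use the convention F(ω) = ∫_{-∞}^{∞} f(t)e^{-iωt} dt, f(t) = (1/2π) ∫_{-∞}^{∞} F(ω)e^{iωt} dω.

f(t) = \frac{5}{\cosh{\left(7 t \right)}}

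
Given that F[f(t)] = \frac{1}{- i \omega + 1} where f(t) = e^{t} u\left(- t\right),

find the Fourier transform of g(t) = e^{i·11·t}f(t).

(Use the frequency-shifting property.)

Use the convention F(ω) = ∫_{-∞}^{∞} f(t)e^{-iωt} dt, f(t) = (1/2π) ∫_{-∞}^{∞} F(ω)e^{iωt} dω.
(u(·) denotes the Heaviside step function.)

F[g](ω) = \frac{i}{\omega - 11 + i}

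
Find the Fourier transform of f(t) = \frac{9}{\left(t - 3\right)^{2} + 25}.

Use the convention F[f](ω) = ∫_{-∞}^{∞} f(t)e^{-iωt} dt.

F(ω) = \frac{9 \pi e^{- 3 i \omega - 5 \left|{\omega}\right|}}{5}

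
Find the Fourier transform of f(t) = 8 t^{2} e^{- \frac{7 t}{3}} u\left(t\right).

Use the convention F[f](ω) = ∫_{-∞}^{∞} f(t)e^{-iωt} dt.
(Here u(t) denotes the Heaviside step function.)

F(ω) = \frac{432}{\left(3 i \omega + 7\right)^{3}}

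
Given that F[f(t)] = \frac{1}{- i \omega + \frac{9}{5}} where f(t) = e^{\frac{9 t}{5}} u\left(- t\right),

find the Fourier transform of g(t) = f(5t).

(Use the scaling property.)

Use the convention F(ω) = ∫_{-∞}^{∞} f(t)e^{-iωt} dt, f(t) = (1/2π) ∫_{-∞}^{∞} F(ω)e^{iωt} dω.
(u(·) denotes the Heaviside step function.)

F[g](ω) = \frac{i}{\omega + 9 i}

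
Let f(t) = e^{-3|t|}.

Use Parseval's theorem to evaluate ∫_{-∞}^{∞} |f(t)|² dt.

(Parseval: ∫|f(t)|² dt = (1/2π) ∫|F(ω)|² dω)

∫|f(t)|² dt = \frac{1}{3}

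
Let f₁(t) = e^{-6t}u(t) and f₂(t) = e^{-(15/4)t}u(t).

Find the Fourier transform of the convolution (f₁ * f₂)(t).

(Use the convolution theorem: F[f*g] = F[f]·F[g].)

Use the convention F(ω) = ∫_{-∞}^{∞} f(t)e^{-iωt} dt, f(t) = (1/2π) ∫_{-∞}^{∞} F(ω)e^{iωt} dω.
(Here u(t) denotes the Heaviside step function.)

F[f₁*f₂](ω) = \frac{4}{\left(i \omega + 6\right) \left(4 i \omega + 15\right)}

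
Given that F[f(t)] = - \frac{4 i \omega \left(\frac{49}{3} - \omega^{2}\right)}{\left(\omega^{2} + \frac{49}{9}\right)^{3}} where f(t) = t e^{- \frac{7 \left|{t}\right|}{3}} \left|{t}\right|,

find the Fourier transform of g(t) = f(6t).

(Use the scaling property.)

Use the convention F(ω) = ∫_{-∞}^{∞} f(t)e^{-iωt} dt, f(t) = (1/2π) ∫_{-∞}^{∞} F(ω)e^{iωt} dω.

F[g](ω) = \frac{144 i \omega \left(\omega^{2} - 588\right)}{\left(\omega^{2} + 196\right)^{3}}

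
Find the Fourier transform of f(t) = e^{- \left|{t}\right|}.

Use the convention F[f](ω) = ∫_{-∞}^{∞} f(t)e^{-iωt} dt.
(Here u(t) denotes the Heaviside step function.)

F(ω) = \frac{2}{\omega^{2} + 1}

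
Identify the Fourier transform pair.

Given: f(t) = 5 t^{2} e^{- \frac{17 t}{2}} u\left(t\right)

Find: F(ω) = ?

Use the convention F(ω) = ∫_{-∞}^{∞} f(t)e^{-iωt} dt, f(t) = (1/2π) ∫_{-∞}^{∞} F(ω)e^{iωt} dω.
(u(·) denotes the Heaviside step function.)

F(ω) = \frac{80}{\left(2 i \omega + 17\right)^{3}}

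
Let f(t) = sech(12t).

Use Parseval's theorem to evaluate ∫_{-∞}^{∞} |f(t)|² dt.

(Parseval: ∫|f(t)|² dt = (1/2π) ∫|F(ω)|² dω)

∫|f(t)|² dt = \frac{1}{6}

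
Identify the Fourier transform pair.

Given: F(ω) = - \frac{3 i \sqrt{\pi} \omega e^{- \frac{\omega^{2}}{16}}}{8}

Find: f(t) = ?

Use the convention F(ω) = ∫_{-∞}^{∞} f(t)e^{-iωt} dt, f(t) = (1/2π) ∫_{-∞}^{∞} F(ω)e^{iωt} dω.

f(t) = 6 t e^{- 4 t^{2}}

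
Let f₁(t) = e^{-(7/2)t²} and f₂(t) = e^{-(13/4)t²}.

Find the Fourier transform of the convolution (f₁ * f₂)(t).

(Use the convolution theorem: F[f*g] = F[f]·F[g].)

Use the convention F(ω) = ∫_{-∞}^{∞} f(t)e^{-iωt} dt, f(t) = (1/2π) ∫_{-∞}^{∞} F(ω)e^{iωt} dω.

F[f₁*f₂](ω) = \frac{2 \sqrt{182} \pi e^{- \frac{27 \omega^{2}}{182}}}{91}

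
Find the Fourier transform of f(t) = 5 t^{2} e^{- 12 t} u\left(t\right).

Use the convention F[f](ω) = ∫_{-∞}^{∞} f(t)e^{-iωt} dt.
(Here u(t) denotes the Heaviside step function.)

F(ω) = \frac{10}{\left(i \omega + 12\right)^{3}}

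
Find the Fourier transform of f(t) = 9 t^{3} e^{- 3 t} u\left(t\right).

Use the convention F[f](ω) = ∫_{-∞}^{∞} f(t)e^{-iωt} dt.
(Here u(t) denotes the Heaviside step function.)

F(ω) = \frac{54}{\left(i \omega + 3\right)^{4}}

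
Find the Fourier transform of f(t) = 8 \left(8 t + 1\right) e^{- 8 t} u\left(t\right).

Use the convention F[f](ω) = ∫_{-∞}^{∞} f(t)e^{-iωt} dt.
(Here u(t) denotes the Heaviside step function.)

F(ω) = \frac{8 \left(- i \omega - 16\right)}{\omega^{2} - 16 i \omega - 64}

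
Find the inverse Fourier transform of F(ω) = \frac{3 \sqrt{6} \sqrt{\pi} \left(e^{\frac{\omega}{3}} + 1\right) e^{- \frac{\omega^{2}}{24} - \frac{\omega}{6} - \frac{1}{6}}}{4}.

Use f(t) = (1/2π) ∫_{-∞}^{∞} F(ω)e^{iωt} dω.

f(t) = 9 e^{- 6 t^{2}} \cos{\left(2 t \right)}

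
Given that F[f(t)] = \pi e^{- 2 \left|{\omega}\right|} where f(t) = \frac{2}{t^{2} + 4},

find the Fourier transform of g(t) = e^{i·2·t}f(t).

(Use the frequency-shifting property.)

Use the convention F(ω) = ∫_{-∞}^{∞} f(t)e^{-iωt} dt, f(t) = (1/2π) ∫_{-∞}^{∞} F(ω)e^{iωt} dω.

F[g](ω) = \pi e^{- 2 \left|{\omega - 2}\right|}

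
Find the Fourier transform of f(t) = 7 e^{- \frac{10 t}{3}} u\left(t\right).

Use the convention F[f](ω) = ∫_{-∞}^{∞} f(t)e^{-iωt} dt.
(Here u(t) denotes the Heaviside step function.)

F(ω) = \frac{21}{3 i \omega + 10}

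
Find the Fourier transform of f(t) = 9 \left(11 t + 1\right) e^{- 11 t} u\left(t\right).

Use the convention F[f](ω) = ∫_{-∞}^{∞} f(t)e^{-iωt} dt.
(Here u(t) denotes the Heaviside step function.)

F(ω) = \frac{9 \left(- i \omega - 22\right)}{\omega^{2} - 22 i \omega - 121}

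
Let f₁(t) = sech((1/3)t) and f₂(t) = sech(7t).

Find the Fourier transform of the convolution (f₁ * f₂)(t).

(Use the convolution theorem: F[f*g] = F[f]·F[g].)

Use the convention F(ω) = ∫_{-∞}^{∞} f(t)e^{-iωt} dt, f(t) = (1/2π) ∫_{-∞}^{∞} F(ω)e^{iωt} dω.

F[f₁*f₂](ω) = \frac{3 \pi^{2}}{7 \cosh{\left(\frac{\pi \omega}{14} \right)} \cosh{\left(\frac{3 \pi \omega}{2} \right)}}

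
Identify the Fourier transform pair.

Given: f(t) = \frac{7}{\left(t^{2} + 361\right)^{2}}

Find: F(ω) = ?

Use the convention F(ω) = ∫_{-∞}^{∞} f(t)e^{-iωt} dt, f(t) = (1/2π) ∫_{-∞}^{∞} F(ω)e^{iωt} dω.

F(ω) = \frac{7 \pi \left(19 \left|{\omega}\right| + 1\right) e^{- 19 \left|{\omega}\right|}}{13718}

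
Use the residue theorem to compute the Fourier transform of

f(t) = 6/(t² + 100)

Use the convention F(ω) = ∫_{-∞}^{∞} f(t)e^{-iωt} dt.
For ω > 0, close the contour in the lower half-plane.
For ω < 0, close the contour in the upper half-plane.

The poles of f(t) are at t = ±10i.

Let g(z) = f(z)e^{-iωz}; for large |z| the factor e^{-iωz} decays in the lower half-plane when ω > 0 and in the upper half-plane when ω < 0.

Case ω > 0 (lower half-plane, clockwise contour ⇒ F(ω) = -2πi·ΣRes):
  Res_{z = - 10 i} g(z) = \frac{3 i e^{- 10 \omega}}{10}
  F(ω) = -2πi·ΣRes = \frac{3 \pi e^{- 10 \omega}}{5}

Case ω < 0 (upper half-plane, counterclockwise contour ⇒ F(ω) = +2πi·ΣRes):
  Res_{z = 10 i} g(z) = - \frac{3 i e^{10 \omega}}{10}
  F(ω) = 2πi·ΣRes = \frac{3 \pi e^{10 \omega}}{5}

Both cases combine into a single formula in |ω|:

F(ω) = \frac{3 \pi e^{- 10 \left|{\omega}\right|}}{5}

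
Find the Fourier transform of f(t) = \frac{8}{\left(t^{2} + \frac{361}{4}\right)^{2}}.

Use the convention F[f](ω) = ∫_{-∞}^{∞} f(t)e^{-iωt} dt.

F(ω) = \frac{16 \pi \left(19 \left|{\omega}\right| + 2\right) e^{- \frac{19 \left|{\omega}\right|}{2}}}{6859}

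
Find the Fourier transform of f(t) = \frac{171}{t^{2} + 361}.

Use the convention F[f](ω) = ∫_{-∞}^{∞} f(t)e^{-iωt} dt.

F(ω) = 9 \pi e^{- 19 \left|{\omega}\right|}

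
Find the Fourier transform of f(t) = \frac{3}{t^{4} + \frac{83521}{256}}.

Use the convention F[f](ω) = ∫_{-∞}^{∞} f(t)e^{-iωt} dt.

F(ω) = \frac{192 \pi e^{- \frac{17 \sqrt{2} \left|{\omega}\right|}{8}} \sin{\left(\frac{17 \sqrt{2} \left|{\omega}\right|}{8} + \frac{\pi}{4} \right)}}{4913}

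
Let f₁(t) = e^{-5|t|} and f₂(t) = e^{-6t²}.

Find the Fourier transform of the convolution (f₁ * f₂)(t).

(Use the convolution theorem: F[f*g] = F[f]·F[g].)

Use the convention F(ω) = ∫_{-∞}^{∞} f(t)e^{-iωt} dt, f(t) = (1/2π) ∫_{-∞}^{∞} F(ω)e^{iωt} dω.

F[f₁*f₂](ω) = \frac{5 \sqrt{6} \sqrt{\pi} e^{- \frac{\omega^{2}}{24}}}{3 \left(\omega^{2} + 25\right)}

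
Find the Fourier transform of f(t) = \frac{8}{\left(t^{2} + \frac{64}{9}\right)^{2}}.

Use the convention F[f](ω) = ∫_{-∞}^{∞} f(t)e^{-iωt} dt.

F(ω) = \frac{9 \pi \left(8 \left|{\omega}\right| + 3\right) e^{- \frac{8 \left|{\omega}\right|}{3}}}{128}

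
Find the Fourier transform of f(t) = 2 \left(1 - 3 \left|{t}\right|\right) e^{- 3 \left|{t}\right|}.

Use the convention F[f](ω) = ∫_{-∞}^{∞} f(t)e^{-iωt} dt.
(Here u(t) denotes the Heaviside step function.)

F(ω) = \frac{24 \omega^{2}}{\left(\omega^{2} + 9\right)^{2}}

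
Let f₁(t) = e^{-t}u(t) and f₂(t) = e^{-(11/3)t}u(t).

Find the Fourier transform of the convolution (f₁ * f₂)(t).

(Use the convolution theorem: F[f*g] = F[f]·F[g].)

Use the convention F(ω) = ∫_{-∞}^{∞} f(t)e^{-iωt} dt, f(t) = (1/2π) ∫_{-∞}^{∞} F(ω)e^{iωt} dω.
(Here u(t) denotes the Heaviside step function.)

F[f₁*f₂](ω) = \frac{3}{\left(i \omega + 1\right) \left(3 i \omega + 11\right)}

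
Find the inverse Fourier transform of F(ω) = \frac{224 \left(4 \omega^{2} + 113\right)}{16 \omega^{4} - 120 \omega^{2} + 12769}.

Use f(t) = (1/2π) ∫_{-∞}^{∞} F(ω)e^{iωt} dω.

f(t) = 8 e^{- \frac{7 \left|{t}\right|}{2}} \cos{\left(4 \left|{t}\right| \right)}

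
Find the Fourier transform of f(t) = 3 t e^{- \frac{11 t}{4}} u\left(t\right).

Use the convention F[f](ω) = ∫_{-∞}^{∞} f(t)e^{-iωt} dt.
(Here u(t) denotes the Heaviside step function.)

F(ω) = \frac{48}{\left(4 i \omega + 11\right)^{2}}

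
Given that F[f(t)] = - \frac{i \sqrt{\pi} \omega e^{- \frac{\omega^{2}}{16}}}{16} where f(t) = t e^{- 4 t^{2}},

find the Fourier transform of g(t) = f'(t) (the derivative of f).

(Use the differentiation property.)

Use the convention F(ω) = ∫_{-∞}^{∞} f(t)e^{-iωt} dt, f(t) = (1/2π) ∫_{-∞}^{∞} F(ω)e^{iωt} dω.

F[g](ω) = \frac{\sqrt{\pi} \omega^{2} e^{- \frac{\omega^{2}}{16}}}{16}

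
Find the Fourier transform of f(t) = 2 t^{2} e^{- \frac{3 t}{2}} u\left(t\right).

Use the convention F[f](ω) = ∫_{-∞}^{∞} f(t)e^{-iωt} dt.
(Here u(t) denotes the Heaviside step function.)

F(ω) = \frac{32}{\left(2 i \omega + 3\right)^{3}}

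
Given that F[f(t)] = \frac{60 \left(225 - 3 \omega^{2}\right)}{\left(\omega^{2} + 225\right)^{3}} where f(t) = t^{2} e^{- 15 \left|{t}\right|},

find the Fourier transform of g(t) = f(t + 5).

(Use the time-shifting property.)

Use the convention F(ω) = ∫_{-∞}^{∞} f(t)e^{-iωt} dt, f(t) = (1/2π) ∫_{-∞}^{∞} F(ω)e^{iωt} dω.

F[g](ω) = \frac{180 \left(75 - \omega^{2}\right) e^{5 i \omega}}{\left(\omega^{2} + 225\right)^{3}}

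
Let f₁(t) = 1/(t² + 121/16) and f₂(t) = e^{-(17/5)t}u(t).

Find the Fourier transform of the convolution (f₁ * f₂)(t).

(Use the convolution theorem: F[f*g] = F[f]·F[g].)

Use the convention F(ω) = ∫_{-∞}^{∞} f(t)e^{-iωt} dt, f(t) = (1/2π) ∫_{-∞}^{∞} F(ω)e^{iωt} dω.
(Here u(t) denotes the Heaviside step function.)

F[f₁*f₂](ω) = \frac{20 \pi e^{- \frac{11 \left|{\omega}\right|}{4}}}{11 \left(5 i \omega + 17\right)}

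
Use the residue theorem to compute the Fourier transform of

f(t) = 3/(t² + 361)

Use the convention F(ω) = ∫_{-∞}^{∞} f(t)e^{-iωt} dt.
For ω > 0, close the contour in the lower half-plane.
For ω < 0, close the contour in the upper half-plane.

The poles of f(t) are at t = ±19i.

Let g(z) = f(z)e^{-iωz}; for large |z| the factor e^{-iωz} decays in the lower half-plane when ω > 0 and in the upper half-plane when ω < 0.

Case ω > 0 (lower half-plane, clockwise contour ⇒ F(ω) = -2πi·ΣRes):
  Res_{z = - 19 i} g(z) = \frac{3 i e^{- 19 \omega}}{38}
  F(ω) = -2πi·ΣRes = \frac{3 \pi e^{- 19 \omega}}{19}

Case ω < 0 (upper half-plane, counterclockwise contour ⇒ F(ω) = +2πi·ΣRes):
  Res_{z = 19 i} g(z) = - \frac{3 i e^{19 \omega}}{38}
  F(ω) = 2πi·ΣRes = \frac{3 \pi e^{19 \omega}}{19}

Both cases combine into a single formula in |ω|:

F(ω) = \frac{3 \pi e^{- 19 \left|{\omega}\right|}}{19}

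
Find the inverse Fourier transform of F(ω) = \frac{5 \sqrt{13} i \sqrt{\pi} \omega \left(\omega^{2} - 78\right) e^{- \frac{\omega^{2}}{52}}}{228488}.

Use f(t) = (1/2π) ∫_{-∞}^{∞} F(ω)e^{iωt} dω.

f(t) = 5 t^{3} e^{- 13 t^{2}}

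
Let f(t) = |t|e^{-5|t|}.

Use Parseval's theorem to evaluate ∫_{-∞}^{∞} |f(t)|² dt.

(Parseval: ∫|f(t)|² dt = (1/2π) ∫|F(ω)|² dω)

∫|f(t)|² dt = \frac{1}{250}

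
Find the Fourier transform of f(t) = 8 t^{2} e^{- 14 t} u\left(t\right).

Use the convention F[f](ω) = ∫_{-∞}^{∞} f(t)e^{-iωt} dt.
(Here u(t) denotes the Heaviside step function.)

F(ω) = \frac{16}{\left(i \omega + 14\right)^{3}}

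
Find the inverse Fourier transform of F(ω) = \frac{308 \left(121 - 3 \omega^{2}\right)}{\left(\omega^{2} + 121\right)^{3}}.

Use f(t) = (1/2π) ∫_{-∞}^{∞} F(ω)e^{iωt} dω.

f(t) = 7 t^{2} e^{- 11 \left|{t}\right|}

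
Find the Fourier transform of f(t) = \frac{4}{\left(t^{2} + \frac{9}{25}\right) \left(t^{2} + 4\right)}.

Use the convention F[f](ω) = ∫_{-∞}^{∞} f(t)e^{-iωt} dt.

F(ω) = - \frac{50 \pi e^{- 2 \left|{\omega}\right|}}{91} + \frac{500 \pi e^{- \frac{3 \left|{\omega}\right|}{5}}}{273}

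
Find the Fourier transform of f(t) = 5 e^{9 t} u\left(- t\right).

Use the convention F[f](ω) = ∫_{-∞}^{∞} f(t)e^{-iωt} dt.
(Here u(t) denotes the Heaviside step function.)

F(ω) = - \frac{5}{i \omega - 9}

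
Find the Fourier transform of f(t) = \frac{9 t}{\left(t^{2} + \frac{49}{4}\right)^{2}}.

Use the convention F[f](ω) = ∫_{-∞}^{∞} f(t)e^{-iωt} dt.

F(ω) = - \frac{9 i \pi \omega e^{- \frac{7 \left|{\omega}\right|}{2}}}{7}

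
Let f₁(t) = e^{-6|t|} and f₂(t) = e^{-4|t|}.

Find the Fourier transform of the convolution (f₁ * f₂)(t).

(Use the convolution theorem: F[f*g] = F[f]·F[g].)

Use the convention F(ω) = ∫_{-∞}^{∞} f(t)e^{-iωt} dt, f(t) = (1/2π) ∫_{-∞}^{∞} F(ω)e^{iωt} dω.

F[f₁*f₂](ω) = \frac{96}{\left(\omega^{2} + 16\right) \left(\omega^{2} + 36\right)}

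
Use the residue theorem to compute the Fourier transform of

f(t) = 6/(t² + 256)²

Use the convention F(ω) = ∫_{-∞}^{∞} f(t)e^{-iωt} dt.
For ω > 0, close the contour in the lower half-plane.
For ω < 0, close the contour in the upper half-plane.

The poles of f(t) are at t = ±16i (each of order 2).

Let g(z) = f(z)e^{-iωz}; for large |z| the factor e^{-iωz} decays in the lower half-plane when ω > 0 and in the upper half-plane when ω < 0.

Case ω > 0 (lower half-plane, clockwise contour ⇒ F(ω) = -2πi·ΣRes):
  Res_{z = - 16 i} g(z) = \frac{3 i \left(16 \omega + 1\right) e^{- 16 \omega}}{8192} (pole of order 2)
  F(ω) = -2πi·ΣRes = \frac{3 \pi \left(16 \omega + 1\right) e^{- 16 \omega}}{4096}

Case ω < 0 (upper half-plane, counterclockwise contour ⇒ F(ω) = +2πi·ΣRes):
  Res_{z = 16 i} g(z) = \frac{3 i \left(16 \omega - 1\right) e^{16 \omega}}{8192} (pole of order 2)
  F(ω) = 2πi·ΣRes = \frac{3 \pi \left(1 - 16 \omega\right) e^{16 \omega}}{4096}

Both cases combine into a single formula in |ω|:

F(ω) = \frac{3 \pi \left(16 \left|{\omega}\right| + 1\right) e^{- 16 \left|{\omega}\right|}}{4096}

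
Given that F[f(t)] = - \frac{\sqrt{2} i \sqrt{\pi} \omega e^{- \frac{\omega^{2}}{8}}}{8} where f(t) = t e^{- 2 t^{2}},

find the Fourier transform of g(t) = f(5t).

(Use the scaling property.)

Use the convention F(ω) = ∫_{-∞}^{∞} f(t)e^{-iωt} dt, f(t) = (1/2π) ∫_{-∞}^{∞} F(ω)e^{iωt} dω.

F[g](ω) = - \frac{\sqrt{2} i \sqrt{\pi} \omega e^{- \frac{\omega^{2}}{200}}}{200}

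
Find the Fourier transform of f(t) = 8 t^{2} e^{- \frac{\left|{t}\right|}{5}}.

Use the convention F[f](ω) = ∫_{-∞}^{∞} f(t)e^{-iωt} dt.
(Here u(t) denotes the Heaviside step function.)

F(ω) = \frac{4000 \left(1 - 75 \omega^{2}\right)}{\left(25 \omega^{2} + 1\right)^{3}}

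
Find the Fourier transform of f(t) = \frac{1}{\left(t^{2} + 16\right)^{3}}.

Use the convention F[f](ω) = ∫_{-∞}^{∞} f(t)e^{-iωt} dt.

F(ω) = \frac{\pi \left(16 \omega^{2} + 12 \left|{\omega}\right| + 3\right) e^{- 4 \left|{\omega}\right|}}{8192}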